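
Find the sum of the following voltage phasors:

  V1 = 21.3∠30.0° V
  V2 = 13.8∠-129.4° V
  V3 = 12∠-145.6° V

Step 1 — Convert each phasor to rectangular form:
  V1 = 21.3·(cos(30.0°) + j·sin(30.0°)) = 18.45 + j10.65 V
  V2 = 13.8·(cos(-129.4°) + j·sin(-129.4°)) = -8.759 - j10.66 V
  V3 = 12·(cos(-145.6°) + j·sin(-145.6°)) = -9.901 - j6.78 V
Step 2 — Sum components: V_total = -0.2143 - j6.793 V.
Step 3 — Convert to polar: |V_total| = 6.797 V, ∠V_total = -91.8°.

V_total = 6.797∠-91.8° V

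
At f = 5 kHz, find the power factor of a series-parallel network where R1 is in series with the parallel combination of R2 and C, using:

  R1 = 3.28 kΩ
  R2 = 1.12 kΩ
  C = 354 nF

Step 1 — Angular frequency: ω = 2π·f = 2π·5000 = 3.142e+04 rad/s.
Step 2 — Component impedances:
  R1: Z = R = 3280 Ω
  R2: Z = R = 1120 Ω
  C: Z = 1/(jωC) = -j/(ω·C) = 0 - j89.92 Ω
Step 3 — Parallel branch: R2 || C = 1/(1/R2 + 1/C) = 7.173 - j89.34 Ω.
Step 4 — Series with R1: Z_total = R1 + (R2 || C) = 3287 - j89.34 Ω = 3288∠-1.6° Ω.
Step 5 — Power factor: PF = cos(φ) = Re(Z)/|Z| = 3287.2/3288.4 = 0.9996.
Step 6 — Type: Im(Z) = -89.34 ⇒ leading (phase φ = -1.6°).

PF = 0.9996 (leading, φ = -1.6°)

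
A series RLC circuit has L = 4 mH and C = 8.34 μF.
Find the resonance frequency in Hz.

Step 1 — Resonance condition Im(Z)=0 gives ω₀ = 1/√(LC).
Step 2 — ω₀ = 1/√(0.004·8.34e-06) = 5475 rad/s.
Step 3 — f₀ = ω₀/(2π) = 871.4 Hz.

f₀ = 871.4 Hz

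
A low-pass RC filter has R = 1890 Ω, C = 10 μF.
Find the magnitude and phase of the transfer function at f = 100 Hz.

Step 1 — Angular frequency: ω = 2π·100 = 628.3 rad/s.
Step 2 — Transfer function: H(jω) = 1/(1 + jωRC).
Step 3 — Denominator: 1 + jωRC = 1 + j·628.3·1890·1e-05 = 1 + j11.88.
Step 4 — H = 0.007041 - j0.08362.
Step 5 — Magnitude: |H| = 0.08391 (-21.5 dB); phase: φ = -85.2°.

|H| = 0.08391 (-21.5 dB), φ = -85.2°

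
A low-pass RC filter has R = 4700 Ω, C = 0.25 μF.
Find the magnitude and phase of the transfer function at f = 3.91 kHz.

Step 1 — Angular frequency: ω = 2π·3910 = 2.457e+04 rad/s.
Step 2 — Transfer function: H(jω) = 1/(1 + jωRC).
Step 3 — Denominator: 1 + jωRC = 1 + j·2.457e+04·4700·2.5e-07 = 1 + j28.87.
Step 4 — H = 0.001199 - j0.0346.
Step 5 — Magnitude: |H| = 0.03462 (-29.2 dB); phase: φ = -88.0°.

|H| = 0.03462 (-29.2 dB), φ = -88.0°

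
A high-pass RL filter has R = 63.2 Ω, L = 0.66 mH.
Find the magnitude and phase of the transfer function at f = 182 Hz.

Step 1 — Angular frequency: ω = 2π·182 = 1144 rad/s.
Step 2 — Transfer function: H(jω) = jωL/(R + jωL).
Step 3 — Numerator jωL = j·0.7547; denominator R + jωL = 63.2 + j0.7547.
Step 4 — H = 0.0001426 + j0.01194.
Step 5 — Magnitude: |H| = 0.01194 (-38.5 dB); phase: φ = 89.3°.

|H| = 0.01194 (-38.5 dB), φ = 89.3°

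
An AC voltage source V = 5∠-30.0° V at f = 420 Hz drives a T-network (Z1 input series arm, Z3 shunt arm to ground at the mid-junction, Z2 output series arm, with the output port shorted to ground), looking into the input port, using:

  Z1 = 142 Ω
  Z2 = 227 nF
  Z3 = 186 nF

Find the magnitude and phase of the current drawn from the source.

Step 1 — Angular frequency: ω = 2π·f = 2π·420 = 2639 rad/s.
Step 2 — Component impedances:
  Z1: Z = R = 142 Ω
  Z2: Z = 1/(jωC) = -j/(ω·C) = 0 - j1669 Ω
  Z3: Z = 1/(jωC) = -j/(ω·C) = 0 - j2037 Ω
Step 3 — With the output port shorted to ground, the output series arm Z2 runs from the junction to ground; the shunt arm Z3 also runs from the junction to ground. They appear in parallel: Z3 || Z2 = 0 - j917.5 Ω.
Step 4 — Series with input arm Z1: Z_in = Z1 + (Z3 || Z2) = 142 - j917.5 Ω = 928.5∠-81.2° Ω.
Step 5 — Source phasor: V = 5∠-30.0° V = 4.33 - j2.5 V.
Step 6 — Ohm's law: I = V / Z_total = (4.33 - j2.5) / (142 - j917.5) = 0.003374 + j0.004197 A.
Step 7 — Convert to polar: |I| = 0.005385 A, ∠I = 51.2°.

I = 0.005385∠51.2° A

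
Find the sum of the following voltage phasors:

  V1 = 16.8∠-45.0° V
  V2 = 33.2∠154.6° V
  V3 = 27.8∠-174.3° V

Step 1 — Convert each phasor to rectangular form:
  V1 = 16.8·(cos(-45.0°) + j·sin(-45.0°)) = 11.88 - j11.88 V
  V2 = 33.2·(cos(154.6°) + j·sin(154.6°)) = -29.99 + j14.24 V
  V3 = 27.8·(cos(-174.3°) + j·sin(-174.3°)) = -27.66 - j2.761 V
Step 2 — Sum components: V_total = -45.77 - j0.3998 V.
Step 3 — Convert to polar: |V_total| = 45.78 V, ∠V_total = -179.5°.

V_total = 45.78∠-179.5° V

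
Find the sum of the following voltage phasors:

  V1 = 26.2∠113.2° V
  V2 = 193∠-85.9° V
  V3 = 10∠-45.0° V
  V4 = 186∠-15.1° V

Step 1 — Convert each phasor to rectangular form:
  V1 = 26.2·(cos(113.2°) + j·sin(113.2°)) = -10.32 + j24.08 V
  V2 = 193·(cos(-85.9°) + j·sin(-85.9°)) = 13.8 - j192.5 V
  V3 = 10·(cos(-45.0°) + j·sin(-45.0°)) = 7.071 - j7.071 V
  V4 = 186·(cos(-15.1°) + j·sin(-15.1°)) = 179.6 - j48.45 V
Step 2 — Sum components: V_total = 190.1 - j223.9 V.
Step 3 — Convert to polar: |V_total| = 293.8 V, ∠V_total = -49.7°.

V_total = 293.8∠-49.7° V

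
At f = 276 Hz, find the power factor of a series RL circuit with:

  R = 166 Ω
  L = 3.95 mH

Step 1 — Angular frequency: ω = 2π·f = 2π·276 = 1734 rad/s.
Step 2 — Component impedances:
  R: Z = R = 166 Ω
  L: Z = jωL = j·1734·0.00395 = 0 + j6.85 Ω
Step 3 — Series combination: Z_total = R + L = 166 + j6.85 Ω = 166.1∠2.4° Ω.
Step 4 — Power factor: PF = cos(φ) = Re(Z)/|Z| = 166/166.1413 = 0.9991.
Step 5 — Type: Im(Z) = 6.85 ⇒ lagging (phase φ = 2.4°).

PF = 0.9991 (lagging, φ = 2.4°)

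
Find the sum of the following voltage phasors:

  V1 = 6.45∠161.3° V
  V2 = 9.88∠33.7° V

Step 1 — Convert each phasor to rectangular form:
  V1 = 6.45·(cos(161.3°) + j·sin(161.3°)) = -6.11 + j2.068 V
  V2 = 9.88·(cos(33.7°) + j·sin(33.7°)) = 8.22 + j5.482 V
Step 2 — Sum components: V_total = 2.11 + j7.55 V.
Step 3 — Convert to polar: |V_total| = 7.839 V, ∠V_total = 74.4°.

V_total = 7.839∠74.4° V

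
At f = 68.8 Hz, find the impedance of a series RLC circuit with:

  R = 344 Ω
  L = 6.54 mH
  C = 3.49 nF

Step 1 — Angular frequency: ω = 2π·f = 2π·68.8 = 432.3 rad/s.
Step 2 — Component impedances:
  R: Z = R = 344 Ω
  L: Z = jωL = j·432.3·0.00654 = 0 + j2.827 Ω
  C: Z = 1/(jωC) = -j/(ω·C) = 0 - j6.628e+05 Ω
Step 3 — Series combination: Z_total = R + L + C = 344 - j6.628e+05 Ω = 6.628e+05∠-90.0° Ω.

Z = 344 - j6.628e+05 Ω = 6.628e+05∠-90.0° Ω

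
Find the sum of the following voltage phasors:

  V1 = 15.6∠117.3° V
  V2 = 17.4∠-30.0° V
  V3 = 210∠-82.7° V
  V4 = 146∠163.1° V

Step 1 — Convert each phasor to rectangular form:
  V1 = 15.6·(cos(117.3°) + j·sin(117.3°)) = -7.155 + j13.86 V
  V2 = 17.4·(cos(-30.0°) + j·sin(-30.0°)) = 15.07 - j8.7 V
  V3 = 210·(cos(-82.7°) + j·sin(-82.7°)) = 26.68 - j208.3 V
  V4 = 146·(cos(163.1°) + j·sin(163.1°)) = -139.7 + j42.44 V
Step 2 — Sum components: V_total = -105.1 - j160.7 V.
Step 3 — Convert to polar: |V_total| = 192 V, ∠V_total = -123.2°.

V_total = 192∠-123.2° V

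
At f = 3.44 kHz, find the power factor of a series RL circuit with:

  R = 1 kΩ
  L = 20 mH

Step 1 — Angular frequency: ω = 2π·f = 2π·3440 = 2.161e+04 rad/s.
Step 2 — Component impedances:
  R: Z = R = 1000 Ω
  L: Z = jωL = j·2.161e+04·0.02 = 0 + j432.3 Ω
Step 3 — Series combination: Z_total = R + L = 1000 + j432.3 Ω = 1089∠23.4° Ω.
Step 4 — Power factor: PF = cos(φ) = Re(Z)/|Z| = 1000/1089.4 = 0.9179.
Step 5 — Type: Im(Z) = 432.3 ⇒ lagging (phase φ = 23.4°).

PF = 0.9179 (lagging, φ = 23.4°)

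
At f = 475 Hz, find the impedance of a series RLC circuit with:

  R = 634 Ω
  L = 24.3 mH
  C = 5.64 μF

Step 1 — Angular frequency: ω = 2π·f = 2π·475 = 2985 rad/s.
Step 2 — Component impedances:
  R: Z = R = 634 Ω
  L: Z = jωL = j·2985·0.0243 = 0 + j72.52 Ω
  C: Z = 1/(jωC) = -j/(ω·C) = 0 - j59.41 Ω
Step 3 — Series combination: Z_total = R + L + C = 634 + j13.12 Ω = 634.1∠1.2° Ω.

Z = 634 + j13.12 Ω = 634.1∠1.2° Ω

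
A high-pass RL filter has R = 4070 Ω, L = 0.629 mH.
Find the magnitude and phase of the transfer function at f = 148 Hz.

Step 1 — Angular frequency: ω = 2π·148 = 929.9 rad/s.
Step 2 — Transfer function: H(jω) = jωL/(R + jωL).
Step 3 — Numerator jωL = j·0.5849; denominator R + jωL = 4070 + j0.5849.
Step 4 — H = 2.065e-08 + j0.0001437.
Step 5 — Magnitude: |H| = 0.0001437 (-76.9 dB); phase: φ = 90.0°.

|H| = 0.0001437 (-76.9 dB), φ = 90.0°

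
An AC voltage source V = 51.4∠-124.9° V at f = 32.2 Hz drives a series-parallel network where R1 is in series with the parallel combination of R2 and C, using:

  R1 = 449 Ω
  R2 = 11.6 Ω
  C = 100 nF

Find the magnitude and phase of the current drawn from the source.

Step 1 — Angular frequency: ω = 2π·f = 2π·32.2 = 202.3 rad/s.
Step 2 — Component impedances:
  R1: Z = R = 449 Ω
  R2: Z = R = 11.6 Ω
  C: Z = 1/(jωC) = -j/(ω·C) = 0 - j4.943e+04 Ω
Step 3 — Parallel branch: R2 || C = 1/(1/R2 + 1/C) = 11.6 - j0.002722 Ω.
Step 4 — Series with R1: Z_total = R1 + (R2 || C) = 460.6 - j0.002722 Ω = 460.6∠-0.0° Ω.
Step 5 — Source phasor: V = 51.4∠-124.9° V = -29.41 - j42.16 V.
Step 6 — Ohm's law: I = V / Z_total = (-29.41 - j42.16) / (460.6 - j0.002722) = -0.06385 - j0.09152 A.
Step 7 — Convert to polar: |I| = 0.1116 A, ∠I = -124.9°.

I = 0.1116∠-124.9° A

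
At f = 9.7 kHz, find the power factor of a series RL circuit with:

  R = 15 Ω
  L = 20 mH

Step 1 — Angular frequency: ω = 2π·f = 2π·9700 = 6.095e+04 rad/s.
Step 2 — Component impedances:
  R: Z = R = 15 Ω
  L: Z = jωL = j·6.095e+04·0.02 = 0 + j1219 Ω
Step 3 — Series combination: Z_total = R + L = 15 + j1219 Ω = 1219∠89.3° Ω.
Step 4 — Power factor: PF = cos(φ) = Re(Z)/|Z| = 15/1219.03 = 0.0123.
Step 5 — Type: Im(Z) = 1219 ⇒ lagging (phase φ = 89.3°).

PF = 0.0123 (lagging, φ = 89.3°)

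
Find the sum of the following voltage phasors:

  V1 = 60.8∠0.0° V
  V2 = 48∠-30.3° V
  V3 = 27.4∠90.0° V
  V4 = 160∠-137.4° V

Step 1 — Convert each phasor to rectangular form:
  V1 = 60.8·(cos(0.0°) + j·sin(0.0°)) = 60.8 V
  V2 = 48·(cos(-30.3°) + j·sin(-30.3°)) = 41.44 - j24.22 V
  V3 = 27.4·(cos(90.0°) + j·sin(90.0°)) = 0 + j27.4 V
  V4 = 160·(cos(-137.4°) + j·sin(-137.4°)) = -117.8 - j108.3 V
Step 2 — Sum components: V_total = -15.53 - j105.1 V.
Step 3 — Convert to polar: |V_total| = 106.3 V, ∠V_total = -98.4°.

V_total = 106.3∠-98.4° V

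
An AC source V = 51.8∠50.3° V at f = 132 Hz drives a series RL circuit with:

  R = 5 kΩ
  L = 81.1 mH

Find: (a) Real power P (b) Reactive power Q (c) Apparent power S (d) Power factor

Step 1 — Angular frequency: ω = 2π·f = 2π·132 = 829.4 rad/s.
Step 2 — Component impedances:
  R: Z = R = 5000 Ω
  L: Z = jωL = j·829.4·0.0811 = 0 + j67.26 Ω
Step 3 — Series combination: Z_total = R + L = 5000 + j67.26 Ω = 5000∠0.8° Ω.
Step 4 — Source phasor: V = 51.8∠50.3° V = 33.09 + j39.85 V.
Step 5 — Current: I = V / Z = 0.006724 + j0.007881 A = 0.01036∠49.5° A.
Step 6 — Complex power: S = V·I* = 0.5366 + j0.007218 VA.
Step 7 — Real power: P = Re(S) = 0.5366 W.
Step 8 — Reactive power: Q = Im(S) = 0.007218 VAR.
Step 9 — Apparent power: |S| = 0.5366 VA.
Step 10 — Power factor: PF = P/|S| = 0.9999 (lagging).

(a) P = 0.5366 W  (b) Q = 0.007218 VAR  (c) S = 0.5366 VA  (d) PF = 0.9999 (lagging)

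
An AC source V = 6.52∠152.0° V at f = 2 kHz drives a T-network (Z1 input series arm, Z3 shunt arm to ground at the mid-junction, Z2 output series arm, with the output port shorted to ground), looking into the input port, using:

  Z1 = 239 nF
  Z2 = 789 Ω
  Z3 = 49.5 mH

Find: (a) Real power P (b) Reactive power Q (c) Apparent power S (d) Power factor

Step 1 — Angular frequency: ω = 2π·f = 2π·2000 = 1.257e+04 rad/s.
Step 2 — Component impedances:
  Z1: Z = 1/(jωC) = -j/(ω·C) = 0 - j333 Ω
  Z2: Z = R = 789 Ω
  Z3: Z = jωL = j·1.257e+04·0.0495 = 0 + j622 Ω
Step 3 — With the output port shorted to ground, the output series arm Z2 runs from the junction to ground; the shunt arm Z3 also runs from the junction to ground. They appear in parallel: Z3 || Z2 = 302.4 + j383.6 Ω.
Step 4 — Series with input arm Z1: Z_in = Z1 + (Z3 || Z2) = 302.4 + j50.65 Ω = 306.6∠9.5° Ω.
Step 5 — Source phasor: V = 6.52∠152.0° V = -5.757 + j3.061 V.
Step 6 — Current: I = V / Z = -0.01687 + j0.01295 A = 0.02126∠142.5° A.
Step 7 — Complex power: S = V·I* = 0.1367 + j0.0229 VA.
Step 8 — Real power: P = Re(S) = 0.1367 W.
Step 9 — Reactive power: Q = Im(S) = 0.0229 VAR.
Step 10 — Apparent power: |S| = 0.1386 VA.
Step 11 — Power factor: PF = P/|S| = 0.9863 (lagging).

(a) P = 0.1367 W  (b) Q = 0.0229 VAR  (c) S = 0.1386 VA  (d) PF = 0.9863 (lagging)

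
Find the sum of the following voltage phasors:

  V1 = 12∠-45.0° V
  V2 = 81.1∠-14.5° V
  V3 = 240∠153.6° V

Step 1 — Convert each phasor to rectangular form:
  V1 = 12·(cos(-45.0°) + j·sin(-45.0°)) = 8.485 - j8.485 V
  V2 = 81.1·(cos(-14.5°) + j·sin(-14.5°)) = 78.52 - j20.31 V
  V3 = 240·(cos(153.6°) + j·sin(153.6°)) = -215 + j106.7 V
Step 2 — Sum components: V_total = -128 + j77.92 V.
Step 3 — Convert to polar: |V_total| = 149.8 V, ∠V_total = 148.7°.

V_total = 149.8∠148.7° V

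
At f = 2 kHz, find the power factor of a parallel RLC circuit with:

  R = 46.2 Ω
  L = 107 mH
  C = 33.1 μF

Step 1 — Angular frequency: ω = 2π·f = 2π·2000 = 1.257e+04 rad/s.
Step 2 — Component impedances:
  R: Z = R = 46.2 Ω
  L: Z = jωL = j·1.257e+04·0.107 = 0 + j1345 Ω
  C: Z = 1/(jωC) = -j/(ω·C) = 0 - j2.404 Ω
Step 3 — Parallel combination: 1/Z_total = 1/R + 1/L + 1/C; Z_total = 0.1252 - j2.402 Ω = 2.405∠-87.0° Ω.
Step 4 — Power factor: PF = cos(φ) = Re(Z)/|Z| = 0.1252/2.405 = 0.05206.
Step 5 — Type: Im(Z) = -2.402 ⇒ leading (phase φ = -87.0°).

PF = 0.05206 (leading, φ = -87.0°)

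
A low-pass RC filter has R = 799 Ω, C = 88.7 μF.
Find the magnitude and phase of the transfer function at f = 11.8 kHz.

Step 1 — Angular frequency: ω = 2π·1.18e+04 = 7.414e+04 rad/s.
Step 2 — Transfer function: H(jω) = 1/(1 + jωRC).
Step 3 — Denominator: 1 + jωRC = 1 + j·7.414e+04·799·8.87e-05 = 1 + j5255.
Step 4 — H = 3.622e-08 - j0.0001903.
Step 5 — Magnitude: |H| = 0.0001903 (-74.4 dB); phase: φ = -90.0°.

|H| = 0.0001903 (-74.4 dB), φ = -90.0°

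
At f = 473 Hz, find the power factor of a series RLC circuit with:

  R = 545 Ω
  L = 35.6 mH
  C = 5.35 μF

Step 1 — Angular frequency: ω = 2π·f = 2π·473 = 2972 rad/s.
Step 2 — Component impedances:
  R: Z = R = 545 Ω
  L: Z = jωL = j·2972·0.0356 = 0 + j105.8 Ω
  C: Z = 1/(jωC) = -j/(ω·C) = 0 - j62.89 Ω
Step 3 — Series combination: Z_total = R + L + C = 545 + j42.91 Ω = 546.7∠4.5° Ω.
Step 4 — Power factor: PF = cos(φ) = Re(Z)/|Z| = 545/546.7 = 0.9969.
Step 5 — Type: Im(Z) = 42.91 ⇒ lagging (phase φ = 4.5°).

PF = 0.9969 (lagging, φ = 4.5°)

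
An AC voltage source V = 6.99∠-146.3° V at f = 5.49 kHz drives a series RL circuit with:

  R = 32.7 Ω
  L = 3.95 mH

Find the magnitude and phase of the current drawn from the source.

Step 1 — Angular frequency: ω = 2π·f = 2π·5490 = 3.449e+04 rad/s.
Step 2 — Component impedances:
  R: Z = R = 32.7 Ω
  L: Z = jωL = j·3.449e+04·0.00395 = 0 + j136.3 Ω
Step 3 — Series combination: Z_total = R + L = 32.7 + j136.3 Ω = 140.1∠76.5° Ω.
Step 4 — Source phasor: V = 6.99∠-146.3° V = -5.815 - j3.878 V.
Step 5 — Ohm's law: I = V / Z_total = (-5.815 - j3.878) / (32.7 + j136.3) = -0.0366 + j0.0339 A.
Step 6 — Convert to polar: |I| = 0.04988 A, ∠I = 137.2°.

I = 0.04988∠137.2° A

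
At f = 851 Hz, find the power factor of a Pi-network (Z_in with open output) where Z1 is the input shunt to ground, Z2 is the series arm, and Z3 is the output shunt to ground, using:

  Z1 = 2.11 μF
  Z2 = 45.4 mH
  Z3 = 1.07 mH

Step 1 — Angular frequency: ω = 2π·f = 2π·851 = 5347 rad/s.
Step 2 — Component impedances:
  Z1: Z = 1/(jωC) = -j/(ω·C) = 0 - j88.64 Ω
  Z2: Z = jωL = j·5347·0.0454 = 0 + j242.8 Ω
  Z3: Z = jωL = j·5347·0.00107 = 0 + j5.721 Ω
Step 3 — With open output, the series arm Z2 and the output shunt Z3 appear in series to ground: Z2 + Z3 = 0 + j248.5 Ω.
Step 4 — Parallel with input shunt Z1: Z_in = Z1 || (Z2 + Z3) = 0 - j137.8 Ω = 137.8∠-90.0° Ω.
Step 5 — Power factor: PF = cos(φ) = Re(Z)/|Z| = 0/137.8 = 0.
Step 6 — Type: Im(Z) = -137.8 ⇒ leading (phase φ = -90.0°).

PF = 0 (leading, φ = -90.0°)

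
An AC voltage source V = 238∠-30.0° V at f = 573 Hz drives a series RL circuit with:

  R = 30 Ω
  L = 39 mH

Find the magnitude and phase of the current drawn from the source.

Step 1 — Angular frequency: ω = 2π·f = 2π·573 = 3600 rad/s.
Step 2 — Component impedances:
  R: Z = R = 30 Ω
  L: Z = jωL = j·3600·0.039 = 0 + j140.4 Ω
Step 3 — Series combination: Z_total = R + L = 30 + j140.4 Ω = 143.6∠77.9° Ω.
Step 4 — Source phasor: V = 238∠-30.0° V = 206.1 - j119 V.
Step 5 — Ohm's law: I = V / Z_total = (206.1 - j119) / (30 + j140.4) = -0.5106 - j1.577 A.
Step 6 — Convert to polar: |I| = 1.658 A, ∠I = -107.9°.

I = 1.658∠-107.9° A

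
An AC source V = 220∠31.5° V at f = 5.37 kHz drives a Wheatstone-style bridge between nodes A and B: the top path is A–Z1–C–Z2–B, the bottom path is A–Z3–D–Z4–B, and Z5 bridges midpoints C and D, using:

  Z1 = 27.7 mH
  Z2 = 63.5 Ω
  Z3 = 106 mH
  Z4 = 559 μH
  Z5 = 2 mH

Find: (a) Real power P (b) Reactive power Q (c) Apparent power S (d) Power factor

Step 1 — Angular frequency: ω = 2π·f = 2π·5370 = 3.374e+04 rad/s.
Step 2 — Component impedances:
  Z1: Z = jωL = j·3.374e+04·0.0277 = 0 + j934.6 Ω
  Z2: Z = R = 63.5 Ω
  Z3: Z = jωL = j·3.374e+04·0.106 = 0 + j3577 Ω
  Z4: Z = jωL = j·3.374e+04·0.000559 = 0 + j18.86 Ω
  Z5: Z = jωL = j·3.374e+04·0.002 = 0 + j67.48 Ω
Step 3 — Bridge requires nodal analysis (the Z5 bridge couples midpoints C and D, so the two paths cannot be reduced to a simple series/parallel combination). Setting node B to ground and injecting 1 A at node A, the 3-node admittance system at A, C, D solves to V_A = Z_AB = 28.74 + j763 Ω = 763.5∠87.8° Ω.
Step 4 — Source phasor: V = 220∠31.5° V = 187.6 + j114.9 V.
Step 5 — Current: I = V / Z = 0.1597 - j0.2398 A = 0.2881∠-56.3° A.
Step 6 — Complex power: S = V·I* = 2.386 + j63.34 VA.
Step 7 — Real power: P = Re(S) = 2.386 W.
Step 8 — Reactive power: Q = Im(S) = 63.34 VAR.
Step 9 — Apparent power: |S| = 63.39 VA.
Step 10 — Power factor: PF = P/|S| = 0.03765 (lagging).

(a) P = 2.386 W  (b) Q = 63.34 VAR  (c) S = 63.39 VA  (d) PF = 0.03765 (lagging)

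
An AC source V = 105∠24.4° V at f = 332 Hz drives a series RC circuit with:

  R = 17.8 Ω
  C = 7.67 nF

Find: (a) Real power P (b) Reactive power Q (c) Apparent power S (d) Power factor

Step 1 — Angular frequency: ω = 2π·f = 2π·332 = 2086 rad/s.
Step 2 — Component impedances:
  R: Z = R = 17.8 Ω
  C: Z = 1/(jωC) = -j/(ω·C) = 0 - j6.25e+04 Ω
Step 3 — Series combination: Z_total = R + C = 17.8 - j6.25e+04 Ω = 6.25e+04∠-90.0° Ω.
Step 4 — Source phasor: V = 105∠24.4° V = 95.62 + j43.38 V.
Step 5 — Current: I = V / Z = -0.0006936 + j0.00153 A = 0.00168∠114.4° A.
Step 6 — Complex power: S = V·I* = 5.024e-05 - j0.1764 VA.
Step 7 — Real power: P = Re(S) = 5.024e-05 W.
Step 8 — Reactive power: Q = Im(S) = -0.1764 VAR.
Step 9 — Apparent power: |S| = 0.1764 VA.
Step 10 — Power factor: PF = P/|S| = 0.0002848 (leading).

(a) P = 5.024e-05 W  (b) Q = -0.1764 VAR  (c) S = 0.1764 VA  (d) PF = 0.0002848 (leading)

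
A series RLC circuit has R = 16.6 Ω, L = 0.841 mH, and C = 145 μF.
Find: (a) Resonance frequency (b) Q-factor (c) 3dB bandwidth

Step 1 — Resonance condition Im(Z)=0 gives ω₀ = 1/√(LC).
Step 2 — ω₀ = 1/√(0.000841·0.000145) = 2864 rad/s.
Step 3 — f₀ = ω₀/(2π) = 455.8 Hz.
Step 4 — Series Q: Q = ω₀L/R = 2864·0.000841/16.6 = 0.1451.
Step 5 — 3dB bandwidth: Δω = ω₀/Q = 1.974e+04 rad/s; BW = Δω/(2π) = 3141 Hz.

(a) f₀ = 455.8 Hz  (b) Q = 0.1451  (c) BW = 3141 Hz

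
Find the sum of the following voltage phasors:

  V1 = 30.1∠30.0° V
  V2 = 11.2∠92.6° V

Step 1 — Convert each phasor to rectangular form:
  V1 = 30.1·(cos(30.0°) + j·sin(30.0°)) = 26.07 + j15.05 V
  V2 = 11.2·(cos(92.6°) + j·sin(92.6°)) = -0.5081 + j11.19 V
Step 2 — Sum components: V_total = 25.56 + j26.24 V.
Step 3 — Convert to polar: |V_total| = 36.63 V, ∠V_total = 45.8°.

V_total = 36.63∠45.8° V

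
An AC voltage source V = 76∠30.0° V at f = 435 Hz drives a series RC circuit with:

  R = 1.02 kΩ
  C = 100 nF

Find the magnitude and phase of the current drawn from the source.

Step 1 — Angular frequency: ω = 2π·f = 2π·435 = 2733 rad/s.
Step 2 — Component impedances:
  R: Z = R = 1020 Ω
  C: Z = 1/(jωC) = -j/(ω·C) = 0 - j3659 Ω
Step 3 — Series combination: Z_total = R + C = 1020 - j3659 Ω = 3798∠-74.4° Ω.
Step 4 — Source phasor: V = 76∠30.0° V = 65.82 + j38 V.
Step 5 — Ohm's law: I = V / Z_total = (65.82 + j38) / (1020 - j3659) = -0.004984 + j0.01938 A.
Step 6 — Convert to polar: |I| = 0.02001 A, ∠I = 104.4°.

I = 0.02001∠104.4° A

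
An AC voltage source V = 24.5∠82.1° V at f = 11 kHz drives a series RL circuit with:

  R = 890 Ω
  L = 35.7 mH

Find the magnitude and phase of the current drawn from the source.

Step 1 — Angular frequency: ω = 2π·f = 2π·1.1e+04 = 6.912e+04 rad/s.
Step 2 — Component impedances:
  R: Z = R = 890 Ω
  L: Z = jωL = j·6.912e+04·0.0357 = 0 + j2467 Ω
Step 3 — Series combination: Z_total = R + L = 890 + j2467 Ω = 2623∠70.2° Ω.
Step 4 — Source phasor: V = 24.5∠82.1° V = 3.367 + j24.27 V.
Step 5 — Ohm's law: I = V / Z_total = (3.367 + j24.27) / (890 + j2467) = 0.009139 + j0.001932 A.
Step 6 — Convert to polar: |I| = 0.00934 A, ∠I = 11.9°.

I = 0.00934∠11.9° A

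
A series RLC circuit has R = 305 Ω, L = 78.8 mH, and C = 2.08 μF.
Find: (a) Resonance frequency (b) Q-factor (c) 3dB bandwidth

Step 1 — Resonance condition Im(Z)=0 gives ω₀ = 1/√(LC).
Step 2 — ω₀ = 1/√(0.0788·2.08e-06) = 2470 rad/s.
Step 3 — f₀ = ω₀/(2π) = 393.1 Hz.
Step 4 — Series Q: Q = ω₀L/R = 2470·0.0788/305 = 0.6382.
Step 5 — 3dB bandwidth: Δω = ω₀/Q = 3871 rad/s; BW = Δω/(2π) = 616 Hz.

(a) f₀ = 393.1 Hz  (b) Q = 0.6382  (c) BW = 616 Hz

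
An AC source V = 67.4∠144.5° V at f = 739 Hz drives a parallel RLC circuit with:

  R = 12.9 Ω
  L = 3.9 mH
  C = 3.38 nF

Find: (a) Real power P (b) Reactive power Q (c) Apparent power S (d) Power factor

Step 1 — Angular frequency: ω = 2π·f = 2π·739 = 4643 rad/s.
Step 2 — Component impedances:
  R: Z = R = 12.9 Ω
  L: Z = jωL = j·4643·0.0039 = 0 + j18.11 Ω
  C: Z = 1/(jωC) = -j/(ω·C) = 0 - j6.372e+04 Ω
Step 3 — Parallel combination: 1/Z_total = 1/R + 1/L + 1/C; Z_total = 8.559 + j6.095 Ω = 10.51∠35.5° Ω.
Step 4 — Source phasor: V = 67.4∠144.5° V = -54.87 + j39.14 V.
Step 5 — Current: I = V / Z = -2.093 + j6.063 A = 6.414∠109.0° A.
Step 6 — Complex power: S = V·I* = 352.2 + j250.8 VA.
Step 7 — Real power: P = Re(S) = 352.2 W.
Step 8 — Reactive power: Q = Im(S) = 250.8 VAR.
Step 9 — Apparent power: |S| = 432.3 VA.
Step 10 — Power factor: PF = P/|S| = 0.8146 (lagging).

(a) P = 352.2 W  (b) Q = 250.8 VAR  (c) S = 432.3 VA  (d) PF = 0.8146 (lagging)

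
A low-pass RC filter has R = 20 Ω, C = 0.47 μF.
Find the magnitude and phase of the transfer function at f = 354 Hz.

Step 1 — Angular frequency: ω = 2π·354 = 2224 rad/s.
Step 2 — Transfer function: H(jω) = 1/(1 + jωRC).
Step 3 — Denominator: 1 + jωRC = 1 + j·2224·20·4.7e-07 = 1 + j0.02091.
Step 4 — H = 0.9996 - j0.0209.
Step 5 — Magnitude: |H| = 0.9998 (-0.0 dB); phase: φ = -1.2°.

|H| = 0.9998 (-0.0 dB), φ = -1.2°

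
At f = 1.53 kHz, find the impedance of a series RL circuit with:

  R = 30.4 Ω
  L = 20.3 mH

Step 1 — Angular frequency: ω = 2π·f = 2π·1530 = 9613 rad/s.
Step 2 — Component impedances:
  R: Z = R = 30.4 Ω
  L: Z = jωL = j·9613·0.0203 = 0 + j195.1 Ω
Step 3 — Series combination: Z_total = R + L = 30.4 + j195.1 Ω = 197.5∠81.1° Ω.

Z = 30.4 + j195.1 Ω = 197.5∠81.1° Ω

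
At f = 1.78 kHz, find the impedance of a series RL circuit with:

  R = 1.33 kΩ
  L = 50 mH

Step 1 — Angular frequency: ω = 2π·f = 2π·1780 = 1.118e+04 rad/s.
Step 2 — Component impedances:
  R: Z = R = 1330 Ω
  L: Z = jωL = j·1.118e+04·0.05 = 0 + j559.2 Ω
Step 3 — Series combination: Z_total = R + L = 1330 + j559.2 Ω = 1443∠22.8° Ω.

Z = 1330 + j559.2 Ω = 1443∠22.8° Ω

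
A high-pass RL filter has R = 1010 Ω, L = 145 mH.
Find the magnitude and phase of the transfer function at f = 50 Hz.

Step 1 — Angular frequency: ω = 2π·50 = 314.2 rad/s.
Step 2 — Transfer function: H(jω) = jωL/(R + jωL).
Step 3 — Numerator jωL = j·45.55; denominator R + jωL = 1010 + j45.55.
Step 4 — H = 0.00203 + j0.04501.
Step 5 — Magnitude: |H| = 0.04506 (-26.9 dB); phase: φ = 87.4°.

|H| = 0.04506 (-26.9 dB), φ = 87.4°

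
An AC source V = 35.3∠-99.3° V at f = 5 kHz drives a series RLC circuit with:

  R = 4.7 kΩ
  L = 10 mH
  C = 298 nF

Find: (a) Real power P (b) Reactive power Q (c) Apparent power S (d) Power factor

Step 1 — Angular frequency: ω = 2π·f = 2π·5000 = 3.142e+04 rad/s.
Step 2 — Component impedances:
  R: Z = R = 4700 Ω
  L: Z = jωL = j·3.142e+04·0.01 = 0 + j314.2 Ω
  C: Z = 1/(jωC) = -j/(ω·C) = 0 - j106.8 Ω
Step 3 — Series combination: Z_total = R + L + C = 4700 + j207.3 Ω = 4705∠2.5° Ω.
Step 4 — Source phasor: V = 35.3∠-99.3° V = -5.705 - j34.84 V.
Step 5 — Current: I = V / Z = -0.001538 - j0.007344 A = 0.007503∠-101.8° A.
Step 6 — Complex power: S = V·I* = 0.2646 + j0.01167 VA.
Step 7 — Real power: P = Re(S) = 0.2646 W.
Step 8 — Reactive power: Q = Im(S) = 0.01167 VAR.
Step 9 — Apparent power: |S| = 0.2649 VA.
Step 10 — Power factor: PF = P/|S| = 0.999 (lagging).

(a) P = 0.2646 W  (b) Q = 0.01167 VAR  (c) S = 0.2649 VA  (d) PF = 0.999 (lagging)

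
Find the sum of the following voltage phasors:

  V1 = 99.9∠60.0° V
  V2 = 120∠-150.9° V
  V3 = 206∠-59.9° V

Step 1 — Convert each phasor to rectangular form:
  V1 = 99.9·(cos(60.0°) + j·sin(60.0°)) = 49.95 + j86.52 V
  V2 = 120·(cos(-150.9°) + j·sin(-150.9°)) = -104.9 - j58.36 V
  V3 = 206·(cos(-59.9°) + j·sin(-59.9°)) = 103.3 - j178.2 V
Step 2 — Sum components: V_total = 48.41 - j150.1 V.
Step 3 — Convert to polar: |V_total| = 157.7 V, ∠V_total = -72.1°.

V_total = 157.7∠-72.1° V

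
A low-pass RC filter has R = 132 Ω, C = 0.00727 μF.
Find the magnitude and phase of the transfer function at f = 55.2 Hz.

Step 1 — Angular frequency: ω = 2π·55.2 = 346.8 rad/s.
Step 2 — Transfer function: H(jω) = 1/(1 + jωRC).
Step 3 — Denominator: 1 + jωRC = 1 + j·346.8·132·7.27e-09 = 1 + j0.0003328.
Step 4 — H = 1 - j0.0003328.
Step 5 — Magnitude: |H| = 1 (-0.0 dB); phase: φ = -0.0°.

|H| = 1 (-0.0 dB), φ = -0.0°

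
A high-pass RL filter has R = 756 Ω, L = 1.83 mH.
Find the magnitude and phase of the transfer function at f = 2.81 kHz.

Step 1 — Angular frequency: ω = 2π·2810 = 1.766e+04 rad/s.
Step 2 — Transfer function: H(jω) = jωL/(R + jωL).
Step 3 — Numerator jωL = j·32.31; denominator R + jωL = 756 + j32.31.
Step 4 — H = 0.001823 + j0.04266.
Step 5 — Magnitude: |H| = 0.0427 (-27.4 dB); phase: φ = 87.6°.

|H| = 0.0427 (-27.4 dB), φ = 87.6°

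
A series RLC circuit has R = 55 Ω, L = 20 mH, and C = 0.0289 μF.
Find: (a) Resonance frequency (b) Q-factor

Step 1 — Resonance condition Im(Z)=0 gives ω₀ = 1/√(LC).
Step 2 — ω₀ = 1/√(0.02·2.89e-08) = 4.159e+04 rad/s.
Step 3 — f₀ = ω₀/(2π) = 6620 Hz.
Step 4 — Series Q: Q = ω₀L/R = 4.159e+04·0.02/55 = 15.13.

(a) f₀ = 6620 Hz  (b) Q = 15.13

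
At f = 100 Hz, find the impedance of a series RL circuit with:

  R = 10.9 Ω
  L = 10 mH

Step 1 — Angular frequency: ω = 2π·f = 2π·100 = 628.3 rad/s.
Step 2 — Component impedances:
  R: Z = R = 10.9 Ω
  L: Z = jωL = j·628.3·0.01 = 0 + j6.283 Ω
Step 3 — Series combination: Z_total = R + L = 10.9 + j6.283 Ω = 12.58∠30.0° Ω.

Z = 10.9 + j6.283 Ω = 12.58∠30.0° Ω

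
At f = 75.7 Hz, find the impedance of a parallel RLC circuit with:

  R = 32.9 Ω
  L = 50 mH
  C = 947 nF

Step 1 — Angular frequency: ω = 2π·f = 2π·75.7 = 475.6 rad/s.
Step 2 — Component impedances:
  R: Z = R = 32.9 Ω
  L: Z = jωL = j·475.6·0.05 = 0 + j23.78 Ω
  C: Z = 1/(jωC) = -j/(ω·C) = 0 - j2220 Ω
Step 3 — Parallel combination: 1/Z_total = 1/R + 1/L + 1/C; Z_total = 11.45 + j15.67 Ω = 19.41∠53.8° Ω.

Z = 11.45 + j15.67 Ω = 19.41∠53.8° Ω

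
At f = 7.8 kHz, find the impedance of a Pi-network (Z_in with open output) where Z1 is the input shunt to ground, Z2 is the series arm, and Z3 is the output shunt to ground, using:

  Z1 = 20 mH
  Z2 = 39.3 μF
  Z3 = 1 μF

Step 1 — Angular frequency: ω = 2π·f = 2π·7800 = 4.901e+04 rad/s.
Step 2 — Component impedances:
  Z1: Z = jωL = j·4.901e+04·0.02 = 0 + j980.2 Ω
  Z2: Z = 1/(jωC) = -j/(ω·C) = 0 - j0.5192 Ω
  Z3: Z = 1/(jωC) = -j/(ω·C) = 0 - j20.4 Ω
Step 3 — With open output, the series arm Z2 and the output shunt Z3 appear in series to ground: Z2 + Z3 = 0 - j20.92 Ω.
Step 4 — Parallel with input shunt Z1: Z_in = Z1 || (Z2 + Z3) = 0 - j21.38 Ω = 21.38∠-90.0° Ω.

Z = 0 - j21.38 Ω = 21.38∠-90.0° Ω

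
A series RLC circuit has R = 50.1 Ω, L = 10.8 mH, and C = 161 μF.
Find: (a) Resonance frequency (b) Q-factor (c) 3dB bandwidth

Step 1 — Resonance: ω₀ = 1/√(LC) = 1/√(0.0108·0.000161) = 758.4 rad/s.
Step 2 — f₀ = ω₀/(2π) = 120.7 Hz.
Step 3 — Series Q: Q = ω₀L/R = 758.4·0.0108/50.1 = 0.1635.
Step 4 — Bandwidth: Δω = ω₀/Q = 4639 rad/s; BW = Δω/(2π) = 738.3 Hz.

(a) f₀ = 120.7 Hz  (b) Q = 0.1635  (c) BW = 738.3 Hz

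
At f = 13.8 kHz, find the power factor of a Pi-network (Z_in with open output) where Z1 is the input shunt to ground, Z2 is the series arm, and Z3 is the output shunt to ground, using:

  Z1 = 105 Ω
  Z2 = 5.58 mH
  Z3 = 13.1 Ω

Step 1 — Angular frequency: ω = 2π·f = 2π·1.38e+04 = 8.671e+04 rad/s.
Step 2 — Component impedances:
  Z1: Z = R = 105 Ω
  Z2: Z = jωL = j·8.671e+04·0.00558 = 0 + j483.8 Ω
  Z3: Z = R = 13.1 Ω
Step 3 — With open output, the series arm Z2 and the output shunt Z3 appear in series to ground: Z2 + Z3 = 13.1 + j483.8 Ω.
Step 4 — Parallel with input shunt Z1: Z_in = Z1 || (Z2 + Z3) = 99.75 + j21.51 Ω = 102∠12.2° Ω.
Step 5 — Power factor: PF = cos(φ) = Re(Z)/|Z| = 99.7506/102.043 = 0.9775.
Step 6 — Type: Im(Z) = 21.51 ⇒ lagging (phase φ = 12.2°).

PF = 0.9775 (lagging, φ = 12.2°)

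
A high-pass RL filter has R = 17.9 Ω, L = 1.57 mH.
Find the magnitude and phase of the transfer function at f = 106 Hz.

Step 1 — Angular frequency: ω = 2π·106 = 666 rad/s.
Step 2 — Transfer function: H(jω) = jωL/(R + jωL).
Step 3 — Numerator jωL = j·1.046; denominator R + jωL = 17.9 + j1.046.
Step 4 — H = 0.003401 + j0.05822.
Step 5 — Magnitude: |H| = 0.05832 (-24.7 dB); phase: φ = 86.7°.

|H| = 0.05832 (-24.7 dB), φ = 86.7°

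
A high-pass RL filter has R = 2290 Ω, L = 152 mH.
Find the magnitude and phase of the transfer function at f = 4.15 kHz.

Step 1 — Angular frequency: ω = 2π·4150 = 2.608e+04 rad/s.
Step 2 — Transfer function: H(jω) = jωL/(R + jωL).
Step 3 — Numerator jωL = j·3963; denominator R + jωL = 2290 + j3963.
Step 4 — H = 0.7497 + j0.4332.
Step 5 — Magnitude: |H| = 0.8659 (-1.3 dB); phase: φ = 30.0°.

|H| = 0.8659 (-1.3 dB), φ = 30.0°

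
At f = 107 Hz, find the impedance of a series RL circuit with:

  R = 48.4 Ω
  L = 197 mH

Step 1 — Angular frequency: ω = 2π·f = 2π·107 = 672.3 rad/s.
Step 2 — Component impedances:
  R: Z = R = 48.4 Ω
  L: Z = jωL = j·672.3·0.197 = 0 + j132.4 Ω
Step 3 — Series combination: Z_total = R + L = 48.4 + j132.4 Ω = 141∠69.9° Ω.

Z = 48.4 + j132.4 Ω = 141∠69.9° Ω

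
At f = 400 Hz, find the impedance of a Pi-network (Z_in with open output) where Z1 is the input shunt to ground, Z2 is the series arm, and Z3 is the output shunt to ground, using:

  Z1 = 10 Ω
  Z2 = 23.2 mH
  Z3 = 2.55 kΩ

Step 1 — Angular frequency: ω = 2π·f = 2π·400 = 2513 rad/s.
Step 2 — Component impedances:
  Z1: Z = R = 10 Ω
  Z2: Z = jωL = j·2513·0.0232 = 0 + j58.31 Ω
  Z3: Z = R = 2550 Ω
Step 3 — With open output, the series arm Z2 and the output shunt Z3 appear in series to ground: Z2 + Z3 = 2550 + j58.31 Ω.
Step 4 — Parallel with input shunt Z1: Z_in = Z1 || (Z2 + Z3) = 9.961 + j0.0008892 Ω = 9.961∠0.0° Ω.

Z = 9.961 + j0.0008892 Ω = 9.961∠0.0° Ω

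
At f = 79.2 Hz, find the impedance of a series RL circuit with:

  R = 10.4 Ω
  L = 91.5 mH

Step 1 — Angular frequency: ω = 2π·f = 2π·79.2 = 497.6 rad/s.
Step 2 — Component impedances:
  R: Z = R = 10.4 Ω
  L: Z = jωL = j·497.6·0.0915 = 0 + j45.53 Ω
Step 3 — Series combination: Z_total = R + L = 10.4 + j45.53 Ω = 46.71∠77.1° Ω.

Z = 10.4 + j45.53 Ω = 46.71∠77.1° Ω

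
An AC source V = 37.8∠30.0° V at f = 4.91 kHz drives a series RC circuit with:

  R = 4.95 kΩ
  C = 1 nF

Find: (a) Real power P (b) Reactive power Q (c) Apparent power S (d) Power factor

Step 1 — Angular frequency: ω = 2π·f = 2π·4910 = 3.085e+04 rad/s.
Step 2 — Component impedances:
  R: Z = R = 4950 Ω
  C: Z = 1/(jωC) = -j/(ω·C) = 0 - j3.241e+04 Ω
Step 3 — Series combination: Z_total = R + C = 4950 - j3.241e+04 Ω = 3.279e+04∠-81.3° Ω.
Step 4 — Source phasor: V = 37.8∠30.0° V = 32.74 + j18.9 V.
Step 5 — Current: I = V / Z = -0.0004191 + j0.001074 A = 0.001153∠111.3° A.
Step 6 — Complex power: S = V·I* = 0.006578 - j0.04308 VA.
Step 7 — Real power: P = Re(S) = 0.006578 W.
Step 8 — Reactive power: Q = Im(S) = -0.04308 VAR.
Step 9 — Apparent power: |S| = 0.04358 VA.
Step 10 — Power factor: PF = P/|S| = 0.151 (leading).

(a) P = 0.006578 W  (b) Q = -0.04308 VAR  (c) S = 0.04358 VA  (d) PF = 0.151 (leading)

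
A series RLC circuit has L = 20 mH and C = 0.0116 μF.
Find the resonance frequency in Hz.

Step 1 — Resonance condition Im(Z)=0 gives ω₀ = 1/√(LC).
Step 2 — ω₀ = 1/√(0.02·1.16e-08) = 6.565e+04 rad/s.
Step 3 — f₀ = ω₀/(2π) = 1.045e+04 Hz.

f₀ = 1.045e+04 Hz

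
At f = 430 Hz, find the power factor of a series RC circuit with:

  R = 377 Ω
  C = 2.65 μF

Step 1 — Angular frequency: ω = 2π·f = 2π·430 = 2702 rad/s.
Step 2 — Component impedances:
  R: Z = R = 377 Ω
  C: Z = 1/(jωC) = -j/(ω·C) = 0 - j139.7 Ω
Step 3 — Series combination: Z_total = R + C = 377 - j139.7 Ω = 402∠-20.3° Ω.
Step 4 — Power factor: PF = cos(φ) = Re(Z)/|Z| = 377/402.04 = 0.9377.
Step 5 — Type: Im(Z) = -139.7 ⇒ leading (phase φ = -20.3°).

PF = 0.9377 (leading, φ = -20.3°)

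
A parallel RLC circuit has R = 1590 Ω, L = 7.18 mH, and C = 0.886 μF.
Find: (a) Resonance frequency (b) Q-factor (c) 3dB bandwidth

Step 1 — Resonance: ω₀ = 1/√(LC) = 1/√(0.00718·8.86e-07) = 1.254e+04 rad/s.
Step 2 — f₀ = ω₀/(2π) = 1995 Hz.
Step 3 — Parallel Q: Q = R/(ω₀L) = 1590/(1.254e+04·0.00718) = 17.66.
Step 4 — Bandwidth: Δω = ω₀/Q = 709.9 rad/s; BW = Δω/(2π) = 113 Hz.

(a) f₀ = 1995 Hz  (b) Q = 17.66  (c) BW = 113 Hz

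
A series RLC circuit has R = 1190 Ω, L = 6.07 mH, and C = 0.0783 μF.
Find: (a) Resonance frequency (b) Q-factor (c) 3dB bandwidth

Step 1 — Resonance: ω₀ = 1/√(LC) = 1/√(0.00607·7.83e-08) = 4.587e+04 rad/s.
Step 2 — f₀ = ω₀/(2π) = 7300 Hz.
Step 3 — Series Q: Q = ω₀L/R = 4.587e+04·0.00607/1190 = 0.234.
Step 4 — Bandwidth: Δω = ω₀/Q = 1.96e+05 rad/s; BW = Δω/(2π) = 3.12e+04 Hz.

(a) f₀ = 7300 Hz  (b) Q = 0.234  (c) BW = 3.12e+04 Hz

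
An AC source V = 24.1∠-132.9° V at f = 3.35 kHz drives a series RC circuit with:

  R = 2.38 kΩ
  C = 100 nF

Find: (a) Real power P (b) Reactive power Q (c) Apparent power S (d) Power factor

Step 1 — Angular frequency: ω = 2π·f = 2π·3350 = 2.105e+04 rad/s.
Step 2 — Component impedances:
  R: Z = R = 2380 Ω
  C: Z = 1/(jωC) = -j/(ω·C) = 0 - j475.1 Ω
Step 3 — Series combination: Z_total = R + C = 2380 - j475.1 Ω = 2427∠-11.3° Ω.
Step 4 — Source phasor: V = 24.1∠-132.9° V = -16.41 - j17.65 V.
Step 5 — Current: I = V / Z = -0.005205 - j0.008457 A = 0.00993∠-121.6° A.
Step 6 — Complex power: S = V·I* = 0.2347 - j0.04685 VA.
Step 7 — Real power: P = Re(S) = 0.2347 W.
Step 8 — Reactive power: Q = Im(S) = -0.04685 VAR.
Step 9 — Apparent power: |S| = 0.2393 VA.
Step 10 — Power factor: PF = P/|S| = 0.9807 (leading).

(a) P = 0.2347 W  (b) Q = -0.04685 VAR  (c) S = 0.2393 VA  (d) PF = 0.9807 (leading)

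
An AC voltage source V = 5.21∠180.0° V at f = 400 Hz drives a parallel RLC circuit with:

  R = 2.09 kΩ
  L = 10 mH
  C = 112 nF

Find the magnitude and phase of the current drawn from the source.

Step 1 — Angular frequency: ω = 2π·f = 2π·400 = 2513 rad/s.
Step 2 — Component impedances:
  R: Z = R = 2090 Ω
  L: Z = jωL = j·2513·0.01 = 0 + j25.13 Ω
  C: Z = 1/(jωC) = -j/(ω·C) = 0 - j3553 Ω
Step 3 — Parallel combination: 1/Z_total = 1/R + 1/L + 1/C; Z_total = 0.3065 + j25.31 Ω = 25.31∠89.3° Ω.
Step 4 — Source phasor: V = 5.21∠180.0° V = -5.21 V.
Step 5 — Ohm's law: I = V / Z_total = (-5.21) / (0.3065 + j25.31) = -0.002493 + j0.2058 A.
Step 6 — Convert to polar: |I| = 0.2058 A, ∠I = 90.7°.

I = 0.2058∠90.7° A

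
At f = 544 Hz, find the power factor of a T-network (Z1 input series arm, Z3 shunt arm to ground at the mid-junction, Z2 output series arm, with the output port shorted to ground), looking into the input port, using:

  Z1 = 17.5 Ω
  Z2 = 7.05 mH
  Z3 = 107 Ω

Step 1 — Angular frequency: ω = 2π·f = 2π·544 = 3418 rad/s.
Step 2 — Component impedances:
  Z1: Z = R = 17.5 Ω
  Z2: Z = jωL = j·3418·0.00705 = 0 + j24.1 Ω
  Z3: Z = R = 107 Ω
Step 3 — With the output port shorted to ground, the output series arm Z2 runs from the junction to ground; the shunt arm Z3 also runs from the junction to ground. They appear in parallel: Z3 || Z2 = 5.165 + j22.93 Ω.
Step 4 — Series with input arm Z1: Z_in = Z1 + (Z3 || Z2) = 22.66 + j22.93 Ω = 32.24∠45.3° Ω.
Step 5 — Power factor: PF = cos(φ) = Re(Z)/|Z| = 22.66/32.24 = 0.7029.
Step 6 — Type: Im(Z) = 22.93 ⇒ lagging (phase φ = 45.3°).

PF = 0.7029 (lagging, φ = 45.3°)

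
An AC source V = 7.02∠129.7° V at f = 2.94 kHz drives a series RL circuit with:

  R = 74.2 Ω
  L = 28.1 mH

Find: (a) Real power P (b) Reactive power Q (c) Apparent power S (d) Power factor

Step 1 — Angular frequency: ω = 2π·f = 2π·2940 = 1.847e+04 rad/s.
Step 2 — Component impedances:
  R: Z = R = 74.2 Ω
  L: Z = jωL = j·1.847e+04·0.0281 = 0 + j519.1 Ω
Step 3 — Series combination: Z_total = R + L = 74.2 + j519.1 Ω = 524.4∠81.9° Ω.
Step 4 — Source phasor: V = 7.02∠129.7° V = -4.484 + j5.401 V.
Step 5 — Current: I = V / Z = 0.008987 + j0.009923 A = 0.01339∠47.8° A.
Step 6 — Complex power: S = V·I* = 0.0133 + j0.09304 VA.
Step 7 — Real power: P = Re(S) = 0.0133 W.
Step 8 — Reactive power: Q = Im(S) = 0.09304 VAR.
Step 9 — Apparent power: |S| = 0.09398 VA.
Step 10 — Power factor: PF = P/|S| = 0.1415 (lagging).

(a) P = 0.0133 W  (b) Q = 0.09304 VAR  (c) S = 0.09398 VA  (d) PF = 0.1415 (lagging)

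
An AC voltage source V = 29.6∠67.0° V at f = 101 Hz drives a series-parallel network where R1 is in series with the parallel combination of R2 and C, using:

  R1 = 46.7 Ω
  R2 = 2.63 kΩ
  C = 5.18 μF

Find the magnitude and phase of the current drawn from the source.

Step 1 — Angular frequency: ω = 2π·f = 2π·101 = 634.6 rad/s.
Step 2 — Component impedances:
  R1: Z = R = 46.7 Ω
  R2: Z = R = 2630 Ω
  C: Z = 1/(jωC) = -j/(ω·C) = 0 - j304.2 Ω
Step 3 — Parallel branch: R2 || C = 1/(1/R2 + 1/C) = 34.72 - j300.2 Ω.
Step 4 — Series with R1: Z_total = R1 + (R2 || C) = 81.42 - j300.2 Ω = 311∠-74.8° Ω.
Step 5 — Source phasor: V = 29.6∠67.0° V = 11.57 + j27.25 V.
Step 6 — Ohm's law: I = V / Z_total = (11.57 + j27.25) / (81.42 - j300.2) = -0.07481 + j0.05882 A.
Step 7 — Convert to polar: |I| = 0.09517 A, ∠I = 141.8°.

I = 0.09517∠141.8° A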